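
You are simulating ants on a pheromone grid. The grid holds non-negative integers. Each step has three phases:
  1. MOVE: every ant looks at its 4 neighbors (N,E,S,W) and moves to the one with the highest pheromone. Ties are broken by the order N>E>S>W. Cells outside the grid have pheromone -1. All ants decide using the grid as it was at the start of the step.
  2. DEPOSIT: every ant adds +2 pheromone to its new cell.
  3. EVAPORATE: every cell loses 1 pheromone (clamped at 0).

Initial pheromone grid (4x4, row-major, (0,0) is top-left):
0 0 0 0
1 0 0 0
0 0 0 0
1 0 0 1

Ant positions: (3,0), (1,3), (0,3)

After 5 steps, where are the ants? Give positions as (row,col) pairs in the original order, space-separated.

Step 1: ant0:(3,0)->N->(2,0) | ant1:(1,3)->N->(0,3) | ant2:(0,3)->S->(1,3)
  grid max=1 at (0,3)
Step 2: ant0:(2,0)->N->(1,0) | ant1:(0,3)->S->(1,3) | ant2:(1,3)->N->(0,3)
  grid max=2 at (0,3)
Step 3: ant0:(1,0)->N->(0,0) | ant1:(1,3)->N->(0,3) | ant2:(0,3)->S->(1,3)
  grid max=3 at (0,3)
Step 4: ant0:(0,0)->E->(0,1) | ant1:(0,3)->S->(1,3) | ant2:(1,3)->N->(0,3)
  grid max=4 at (0,3)
Step 5: ant0:(0,1)->E->(0,2) | ant1:(1,3)->N->(0,3) | ant2:(0,3)->S->(1,3)
  grid max=5 at (0,3)

(0,2) (0,3) (1,3)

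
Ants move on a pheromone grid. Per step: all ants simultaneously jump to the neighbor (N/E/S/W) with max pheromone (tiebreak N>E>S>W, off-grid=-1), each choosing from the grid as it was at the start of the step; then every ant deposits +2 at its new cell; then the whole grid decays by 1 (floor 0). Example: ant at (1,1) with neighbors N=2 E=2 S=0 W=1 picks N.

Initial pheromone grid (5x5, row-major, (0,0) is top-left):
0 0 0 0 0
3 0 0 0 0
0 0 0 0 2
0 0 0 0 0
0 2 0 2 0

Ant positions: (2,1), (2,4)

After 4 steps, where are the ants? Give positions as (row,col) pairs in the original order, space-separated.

Step 1: ant0:(2,1)->N->(1,1) | ant1:(2,4)->N->(1,4)
  grid max=2 at (1,0)
Step 2: ant0:(1,1)->W->(1,0) | ant1:(1,4)->S->(2,4)
  grid max=3 at (1,0)
Step 3: ant0:(1,0)->N->(0,0) | ant1:(2,4)->N->(1,4)
  grid max=2 at (1,0)
Step 4: ant0:(0,0)->S->(1,0) | ant1:(1,4)->S->(2,4)
  grid max=3 at (1,0)

(1,0) (2,4)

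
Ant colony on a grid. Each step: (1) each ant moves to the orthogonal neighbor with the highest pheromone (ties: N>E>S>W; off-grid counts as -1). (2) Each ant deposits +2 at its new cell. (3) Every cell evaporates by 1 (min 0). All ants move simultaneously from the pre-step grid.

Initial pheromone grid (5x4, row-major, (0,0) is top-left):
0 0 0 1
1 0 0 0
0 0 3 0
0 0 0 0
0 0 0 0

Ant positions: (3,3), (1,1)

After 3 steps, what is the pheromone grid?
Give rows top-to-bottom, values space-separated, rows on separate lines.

After step 1: ants at (2,3),(1,0)
  0 0 0 0
  2 0 0 0
  0 0 2 1
  0 0 0 0
  0 0 0 0
After step 2: ants at (2,2),(0,0)
  1 0 0 0
  1 0 0 0
  0 0 3 0
  0 0 0 0
  0 0 0 0
After step 3: ants at (1,2),(1,0)
  0 0 0 0
  2 0 1 0
  0 0 2 0
  0 0 0 0
  0 0 0 0

0 0 0 0
2 0 1 0
0 0 2 0
0 0 0 0
0 0 0 0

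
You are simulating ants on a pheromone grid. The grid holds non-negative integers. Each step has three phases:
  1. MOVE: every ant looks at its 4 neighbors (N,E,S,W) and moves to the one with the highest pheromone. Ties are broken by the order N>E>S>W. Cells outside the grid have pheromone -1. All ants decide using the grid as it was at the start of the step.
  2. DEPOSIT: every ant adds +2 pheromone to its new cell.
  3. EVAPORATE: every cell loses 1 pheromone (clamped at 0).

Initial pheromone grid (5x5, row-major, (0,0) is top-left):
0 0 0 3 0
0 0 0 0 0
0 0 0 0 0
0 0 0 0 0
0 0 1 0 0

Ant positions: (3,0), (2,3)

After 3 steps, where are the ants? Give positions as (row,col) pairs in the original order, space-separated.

Step 1: ant0:(3,0)->N->(2,0) | ant1:(2,3)->N->(1,3)
  grid max=2 at (0,3)
Step 2: ant0:(2,0)->N->(1,0) | ant1:(1,3)->N->(0,3)
  grid max=3 at (0,3)
Step 3: ant0:(1,0)->N->(0,0) | ant1:(0,3)->E->(0,4)
  grid max=2 at (0,3)

(0,0) (0,4)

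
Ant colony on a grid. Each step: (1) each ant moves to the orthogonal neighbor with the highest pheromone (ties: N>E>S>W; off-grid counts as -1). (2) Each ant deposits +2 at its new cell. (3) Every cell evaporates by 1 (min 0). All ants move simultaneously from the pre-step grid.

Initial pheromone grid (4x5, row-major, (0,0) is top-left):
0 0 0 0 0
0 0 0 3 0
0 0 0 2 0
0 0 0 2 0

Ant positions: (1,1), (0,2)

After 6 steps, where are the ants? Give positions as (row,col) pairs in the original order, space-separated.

Step 1: ant0:(1,1)->N->(0,1) | ant1:(0,2)->E->(0,3)
  grid max=2 at (1,3)
Step 2: ant0:(0,1)->E->(0,2) | ant1:(0,3)->S->(1,3)
  grid max=3 at (1,3)
Step 3: ant0:(0,2)->E->(0,3) | ant1:(1,3)->N->(0,3)
  grid max=3 at (0,3)
Step 4: ant0:(0,3)->S->(1,3) | ant1:(0,3)->S->(1,3)
  grid max=5 at (1,3)
Step 5: ant0:(1,3)->N->(0,3) | ant1:(1,3)->N->(0,3)
  grid max=5 at (0,3)
Step 6: ant0:(0,3)->S->(1,3) | ant1:(0,3)->S->(1,3)
  grid max=7 at (1,3)

(1,3) (1,3)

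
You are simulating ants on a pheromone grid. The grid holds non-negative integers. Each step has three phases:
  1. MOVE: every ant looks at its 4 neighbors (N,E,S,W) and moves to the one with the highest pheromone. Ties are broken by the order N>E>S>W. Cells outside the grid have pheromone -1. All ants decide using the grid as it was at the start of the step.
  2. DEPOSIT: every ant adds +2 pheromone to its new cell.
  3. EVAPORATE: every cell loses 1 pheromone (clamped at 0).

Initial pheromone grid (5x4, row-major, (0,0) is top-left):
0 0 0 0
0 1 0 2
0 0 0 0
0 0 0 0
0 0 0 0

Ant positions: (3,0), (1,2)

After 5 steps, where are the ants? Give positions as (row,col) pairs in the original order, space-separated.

Step 1: ant0:(3,0)->N->(2,0) | ant1:(1,2)->E->(1,3)
  grid max=3 at (1,3)
Step 2: ant0:(2,0)->N->(1,0) | ant1:(1,3)->N->(0,3)
  grid max=2 at (1,3)
Step 3: ant0:(1,0)->N->(0,0) | ant1:(0,3)->S->(1,3)
  grid max=3 at (1,3)
Step 4: ant0:(0,0)->E->(0,1) | ant1:(1,3)->N->(0,3)
  grid max=2 at (1,3)
Step 5: ant0:(0,1)->E->(0,2) | ant1:(0,3)->S->(1,3)
  grid max=3 at (1,3)

(0,2) (1,3)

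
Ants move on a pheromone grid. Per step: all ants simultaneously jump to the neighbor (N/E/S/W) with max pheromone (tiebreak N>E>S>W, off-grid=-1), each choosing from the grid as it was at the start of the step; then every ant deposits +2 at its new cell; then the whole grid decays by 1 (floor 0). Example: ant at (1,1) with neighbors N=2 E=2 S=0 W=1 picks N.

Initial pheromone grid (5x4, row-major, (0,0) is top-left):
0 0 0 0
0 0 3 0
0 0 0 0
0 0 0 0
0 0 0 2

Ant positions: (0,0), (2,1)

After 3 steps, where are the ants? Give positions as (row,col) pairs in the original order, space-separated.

Step 1: ant0:(0,0)->E->(0,1) | ant1:(2,1)->N->(1,1)
  grid max=2 at (1,2)
Step 2: ant0:(0,1)->S->(1,1) | ant1:(1,1)->E->(1,2)
  grid max=3 at (1,2)
Step 3: ant0:(1,1)->E->(1,2) | ant1:(1,2)->W->(1,1)
  grid max=4 at (1,2)

(1,2) (1,1)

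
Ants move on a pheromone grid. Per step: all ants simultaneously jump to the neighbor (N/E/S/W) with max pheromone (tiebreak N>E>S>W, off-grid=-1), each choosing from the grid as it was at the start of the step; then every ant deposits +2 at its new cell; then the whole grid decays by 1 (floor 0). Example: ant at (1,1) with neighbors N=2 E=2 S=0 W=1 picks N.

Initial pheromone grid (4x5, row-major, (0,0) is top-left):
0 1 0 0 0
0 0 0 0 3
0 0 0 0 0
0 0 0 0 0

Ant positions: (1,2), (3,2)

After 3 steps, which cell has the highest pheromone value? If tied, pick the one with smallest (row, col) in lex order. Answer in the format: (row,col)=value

Answer: (0,2)=1

Derivation:
Step 1: ant0:(1,2)->N->(0,2) | ant1:(3,2)->N->(2,2)
  grid max=2 at (1,4)
Step 2: ant0:(0,2)->E->(0,3) | ant1:(2,2)->N->(1,2)
  grid max=1 at (0,3)
Step 3: ant0:(0,3)->E->(0,4) | ant1:(1,2)->N->(0,2)
  grid max=1 at (0,2)
Final grid:
  0 0 1 0 1
  0 0 0 0 0
  0 0 0 0 0
  0 0 0 0 0
Max pheromone 1 at (0,2)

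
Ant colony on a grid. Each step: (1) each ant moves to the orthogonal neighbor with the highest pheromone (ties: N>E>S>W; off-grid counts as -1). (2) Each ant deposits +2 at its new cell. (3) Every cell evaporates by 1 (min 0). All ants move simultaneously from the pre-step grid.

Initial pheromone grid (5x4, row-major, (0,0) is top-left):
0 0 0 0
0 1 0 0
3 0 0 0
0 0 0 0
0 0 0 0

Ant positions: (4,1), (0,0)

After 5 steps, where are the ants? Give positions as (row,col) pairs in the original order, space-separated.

Step 1: ant0:(4,1)->N->(3,1) | ant1:(0,0)->E->(0,1)
  grid max=2 at (2,0)
Step 2: ant0:(3,1)->N->(2,1) | ant1:(0,1)->E->(0,2)
  grid max=1 at (0,2)
Step 3: ant0:(2,1)->W->(2,0) | ant1:(0,2)->E->(0,3)
  grid max=2 at (2,0)
Step 4: ant0:(2,0)->N->(1,0) | ant1:(0,3)->S->(1,3)
  grid max=1 at (1,0)
Step 5: ant0:(1,0)->S->(2,0) | ant1:(1,3)->N->(0,3)
  grid max=2 at (2,0)

(2,0) (0,3)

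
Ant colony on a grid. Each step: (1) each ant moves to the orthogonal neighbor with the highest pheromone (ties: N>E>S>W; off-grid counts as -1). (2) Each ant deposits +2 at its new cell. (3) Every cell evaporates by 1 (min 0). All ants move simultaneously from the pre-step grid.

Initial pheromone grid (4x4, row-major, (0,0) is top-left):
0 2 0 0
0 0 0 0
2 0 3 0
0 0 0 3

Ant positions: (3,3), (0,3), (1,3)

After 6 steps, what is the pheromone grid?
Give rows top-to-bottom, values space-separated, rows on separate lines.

After step 1: ants at (2,3),(1,3),(0,3)
  0 1 0 1
  0 0 0 1
  1 0 2 1
  0 0 0 2
After step 2: ants at (3,3),(0,3),(1,3)
  0 0 0 2
  0 0 0 2
  0 0 1 0
  0 0 0 3
After step 3: ants at (2,3),(1,3),(0,3)
  0 0 0 3
  0 0 0 3
  0 0 0 1
  0 0 0 2
After step 4: ants at (1,3),(0,3),(1,3)
  0 0 0 4
  0 0 0 6
  0 0 0 0
  0 0 0 1
After step 5: ants at (0,3),(1,3),(0,3)
  0 0 0 7
  0 0 0 7
  0 0 0 0
  0 0 0 0
After step 6: ants at (1,3),(0,3),(1,3)
  0 0 0 8
  0 0 0 10
  0 0 0 0
  0 0 0 0

0 0 0 8
0 0 0 10
0 0 0 0
0 0 0 0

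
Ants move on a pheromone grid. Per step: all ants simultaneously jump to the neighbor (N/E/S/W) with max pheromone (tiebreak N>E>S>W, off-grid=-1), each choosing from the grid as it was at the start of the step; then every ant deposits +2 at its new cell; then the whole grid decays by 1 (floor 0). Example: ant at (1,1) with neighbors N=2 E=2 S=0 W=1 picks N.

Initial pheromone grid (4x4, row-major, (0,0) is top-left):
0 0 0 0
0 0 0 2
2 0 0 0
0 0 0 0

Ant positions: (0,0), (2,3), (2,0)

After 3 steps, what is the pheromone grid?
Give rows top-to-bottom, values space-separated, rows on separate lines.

After step 1: ants at (0,1),(1,3),(1,0)
  0 1 0 0
  1 0 0 3
  1 0 0 0
  0 0 0 0
After step 2: ants at (0,2),(0,3),(2,0)
  0 0 1 1
  0 0 0 2
  2 0 0 0
  0 0 0 0
After step 3: ants at (0,3),(1,3),(1,0)
  0 0 0 2
  1 0 0 3
  1 0 0 0
  0 0 0 0

0 0 0 2
1 0 0 3
1 0 0 0
0 0 0 0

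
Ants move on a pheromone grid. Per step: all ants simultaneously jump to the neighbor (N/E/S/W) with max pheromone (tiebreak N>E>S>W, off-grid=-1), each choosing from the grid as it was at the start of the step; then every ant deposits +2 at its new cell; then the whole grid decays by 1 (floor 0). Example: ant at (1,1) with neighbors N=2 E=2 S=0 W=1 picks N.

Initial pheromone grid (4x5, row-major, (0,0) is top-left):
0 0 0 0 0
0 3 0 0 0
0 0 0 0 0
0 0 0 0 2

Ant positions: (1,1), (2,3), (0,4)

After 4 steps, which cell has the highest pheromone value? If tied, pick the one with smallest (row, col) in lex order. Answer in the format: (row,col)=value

Step 1: ant0:(1,1)->N->(0,1) | ant1:(2,3)->N->(1,3) | ant2:(0,4)->S->(1,4)
  grid max=2 at (1,1)
Step 2: ant0:(0,1)->S->(1,1) | ant1:(1,3)->E->(1,4) | ant2:(1,4)->W->(1,3)
  grid max=3 at (1,1)
Step 3: ant0:(1,1)->N->(0,1) | ant1:(1,4)->W->(1,3) | ant2:(1,3)->E->(1,4)
  grid max=3 at (1,3)
Step 4: ant0:(0,1)->S->(1,1) | ant1:(1,3)->E->(1,4) | ant2:(1,4)->W->(1,3)
  grid max=4 at (1,3)
Final grid:
  0 0 0 0 0
  0 3 0 4 4
  0 0 0 0 0
  0 0 0 0 0
Max pheromone 4 at (1,3)

Answer: (1,3)=4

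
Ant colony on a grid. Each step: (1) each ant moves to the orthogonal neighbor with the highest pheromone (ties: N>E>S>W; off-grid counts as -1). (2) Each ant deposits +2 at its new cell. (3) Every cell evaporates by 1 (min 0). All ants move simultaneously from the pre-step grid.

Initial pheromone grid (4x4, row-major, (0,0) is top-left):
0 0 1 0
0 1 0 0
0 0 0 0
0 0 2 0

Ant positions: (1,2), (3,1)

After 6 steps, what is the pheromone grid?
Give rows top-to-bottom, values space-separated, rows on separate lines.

After step 1: ants at (0,2),(3,2)
  0 0 2 0
  0 0 0 0
  0 0 0 0
  0 0 3 0
After step 2: ants at (0,3),(2,2)
  0 0 1 1
  0 0 0 0
  0 0 1 0
  0 0 2 0
After step 3: ants at (0,2),(3,2)
  0 0 2 0
  0 0 0 0
  0 0 0 0
  0 0 3 0
After step 4: ants at (0,3),(2,2)
  0 0 1 1
  0 0 0 0
  0 0 1 0
  0 0 2 0
After step 5: ants at (0,2),(3,2)
  0 0 2 0
  0 0 0 0
  0 0 0 0
  0 0 3 0
After step 6: ants at (0,3),(2,2)
  0 0 1 1
  0 0 0 0
  0 0 1 0
  0 0 2 0

0 0 1 1
0 0 0 0
0 0 1 0
0 0 2 0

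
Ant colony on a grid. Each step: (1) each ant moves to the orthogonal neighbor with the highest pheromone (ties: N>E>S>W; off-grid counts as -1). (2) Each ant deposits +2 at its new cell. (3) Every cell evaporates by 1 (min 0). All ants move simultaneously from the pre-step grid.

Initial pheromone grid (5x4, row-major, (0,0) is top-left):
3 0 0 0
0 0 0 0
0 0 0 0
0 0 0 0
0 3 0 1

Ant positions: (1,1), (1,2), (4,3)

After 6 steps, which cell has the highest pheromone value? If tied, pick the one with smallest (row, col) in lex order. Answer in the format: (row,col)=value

Step 1: ant0:(1,1)->N->(0,1) | ant1:(1,2)->N->(0,2) | ant2:(4,3)->N->(3,3)
  grid max=2 at (0,0)
Step 2: ant0:(0,1)->W->(0,0) | ant1:(0,2)->W->(0,1) | ant2:(3,3)->N->(2,3)
  grid max=3 at (0,0)
Step 3: ant0:(0,0)->E->(0,1) | ant1:(0,1)->W->(0,0) | ant2:(2,3)->N->(1,3)
  grid max=4 at (0,0)
Step 4: ant0:(0,1)->W->(0,0) | ant1:(0,0)->E->(0,1) | ant2:(1,3)->N->(0,3)
  grid max=5 at (0,0)
Step 5: ant0:(0,0)->E->(0,1) | ant1:(0,1)->W->(0,0) | ant2:(0,3)->S->(1,3)
  grid max=6 at (0,0)
Step 6: ant0:(0,1)->W->(0,0) | ant1:(0,0)->E->(0,1) | ant2:(1,3)->N->(0,3)
  grid max=7 at (0,0)
Final grid:
  7 6 0 1
  0 0 0 0
  0 0 0 0
  0 0 0 0
  0 0 0 0
Max pheromone 7 at (0,0)

Answer: (0,0)=7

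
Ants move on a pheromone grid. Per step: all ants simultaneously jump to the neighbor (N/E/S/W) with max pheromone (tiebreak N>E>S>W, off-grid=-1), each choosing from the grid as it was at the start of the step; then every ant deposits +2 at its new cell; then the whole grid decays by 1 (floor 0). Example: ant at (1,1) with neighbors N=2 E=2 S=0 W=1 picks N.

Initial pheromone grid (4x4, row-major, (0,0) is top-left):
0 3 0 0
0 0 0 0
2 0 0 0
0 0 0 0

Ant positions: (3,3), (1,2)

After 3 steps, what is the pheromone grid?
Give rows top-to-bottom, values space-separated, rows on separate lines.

After step 1: ants at (2,3),(0,2)
  0 2 1 0
  0 0 0 0
  1 0 0 1
  0 0 0 0
After step 2: ants at (1,3),(0,1)
  0 3 0 0
  0 0 0 1
  0 0 0 0
  0 0 0 0
After step 3: ants at (0,3),(0,2)
  0 2 1 1
  0 0 0 0
  0 0 0 0
  0 0 0 0

0 2 1 1
0 0 0 0
0 0 0 0
0 0 0 0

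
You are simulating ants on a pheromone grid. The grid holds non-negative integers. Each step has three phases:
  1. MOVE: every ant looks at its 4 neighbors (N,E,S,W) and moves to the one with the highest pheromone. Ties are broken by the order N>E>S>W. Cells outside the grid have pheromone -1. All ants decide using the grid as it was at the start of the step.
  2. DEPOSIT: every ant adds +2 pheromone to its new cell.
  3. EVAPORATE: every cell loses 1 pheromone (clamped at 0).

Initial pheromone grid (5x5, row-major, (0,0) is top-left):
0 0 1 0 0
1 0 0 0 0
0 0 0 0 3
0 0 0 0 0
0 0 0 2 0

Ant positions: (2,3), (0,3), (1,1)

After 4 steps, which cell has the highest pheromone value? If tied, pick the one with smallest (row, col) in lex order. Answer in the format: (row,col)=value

Answer: (2,4)=3

Derivation:
Step 1: ant0:(2,3)->E->(2,4) | ant1:(0,3)->W->(0,2) | ant2:(1,1)->W->(1,0)
  grid max=4 at (2,4)
Step 2: ant0:(2,4)->N->(1,4) | ant1:(0,2)->E->(0,3) | ant2:(1,0)->N->(0,0)
  grid max=3 at (2,4)
Step 3: ant0:(1,4)->S->(2,4) | ant1:(0,3)->W->(0,2) | ant2:(0,0)->S->(1,0)
  grid max=4 at (2,4)
Step 4: ant0:(2,4)->N->(1,4) | ant1:(0,2)->E->(0,3) | ant2:(1,0)->N->(0,0)
  grid max=3 at (2,4)
Final grid:
  1 0 1 1 0
  1 0 0 0 1
  0 0 0 0 3
  0 0 0 0 0
  0 0 0 0 0
Max pheromone 3 at (2,4)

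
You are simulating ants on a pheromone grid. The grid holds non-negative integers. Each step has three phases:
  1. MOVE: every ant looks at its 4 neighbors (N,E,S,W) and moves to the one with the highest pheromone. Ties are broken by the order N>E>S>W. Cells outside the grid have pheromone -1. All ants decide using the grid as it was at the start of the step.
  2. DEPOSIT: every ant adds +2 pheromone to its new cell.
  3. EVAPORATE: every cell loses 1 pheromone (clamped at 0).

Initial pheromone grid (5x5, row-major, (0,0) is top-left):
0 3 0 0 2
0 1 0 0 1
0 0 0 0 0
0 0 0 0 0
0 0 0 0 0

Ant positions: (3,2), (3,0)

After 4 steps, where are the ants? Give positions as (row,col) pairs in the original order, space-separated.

Step 1: ant0:(3,2)->N->(2,2) | ant1:(3,0)->N->(2,0)
  grid max=2 at (0,1)
Step 2: ant0:(2,2)->N->(1,2) | ant1:(2,0)->N->(1,0)
  grid max=1 at (0,1)
Step 3: ant0:(1,2)->N->(0,2) | ant1:(1,0)->N->(0,0)
  grid max=1 at (0,0)
Step 4: ant0:(0,2)->E->(0,3) | ant1:(0,0)->E->(0,1)
  grid max=1 at (0,1)

(0,3) (0,1)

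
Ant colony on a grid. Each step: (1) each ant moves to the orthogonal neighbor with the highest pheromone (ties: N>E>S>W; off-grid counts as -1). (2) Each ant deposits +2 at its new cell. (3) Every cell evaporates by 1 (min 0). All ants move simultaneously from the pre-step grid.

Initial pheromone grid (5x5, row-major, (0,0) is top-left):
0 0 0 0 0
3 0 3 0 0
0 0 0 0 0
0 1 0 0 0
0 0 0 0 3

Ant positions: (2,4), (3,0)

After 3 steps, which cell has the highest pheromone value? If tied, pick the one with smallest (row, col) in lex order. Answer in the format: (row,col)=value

Step 1: ant0:(2,4)->N->(1,4) | ant1:(3,0)->E->(3,1)
  grid max=2 at (1,0)
Step 2: ant0:(1,4)->N->(0,4) | ant1:(3,1)->N->(2,1)
  grid max=1 at (0,4)
Step 3: ant0:(0,4)->S->(1,4) | ant1:(2,1)->S->(3,1)
  grid max=2 at (3,1)
Final grid:
  0 0 0 0 0
  0 0 0 0 1
  0 0 0 0 0
  0 2 0 0 0
  0 0 0 0 0
Max pheromone 2 at (3,1)

Answer: (3,1)=2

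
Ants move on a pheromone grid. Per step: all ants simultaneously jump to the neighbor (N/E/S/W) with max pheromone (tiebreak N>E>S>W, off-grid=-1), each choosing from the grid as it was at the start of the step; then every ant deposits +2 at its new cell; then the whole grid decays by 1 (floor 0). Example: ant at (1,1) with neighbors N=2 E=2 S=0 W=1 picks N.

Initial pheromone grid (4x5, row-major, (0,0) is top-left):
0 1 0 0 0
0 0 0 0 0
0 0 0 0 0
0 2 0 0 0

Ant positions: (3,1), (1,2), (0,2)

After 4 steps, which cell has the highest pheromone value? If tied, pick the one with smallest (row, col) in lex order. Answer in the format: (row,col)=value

Answer: (0,1)=5

Derivation:
Step 1: ant0:(3,1)->N->(2,1) | ant1:(1,2)->N->(0,2) | ant2:(0,2)->W->(0,1)
  grid max=2 at (0,1)
Step 2: ant0:(2,1)->S->(3,1) | ant1:(0,2)->W->(0,1) | ant2:(0,1)->E->(0,2)
  grid max=3 at (0,1)
Step 3: ant0:(3,1)->N->(2,1) | ant1:(0,1)->E->(0,2) | ant2:(0,2)->W->(0,1)
  grid max=4 at (0,1)
Step 4: ant0:(2,1)->S->(3,1) | ant1:(0,2)->W->(0,1) | ant2:(0,1)->E->(0,2)
  grid max=5 at (0,1)
Final grid:
  0 5 4 0 0
  0 0 0 0 0
  0 0 0 0 0
  0 2 0 0 0
Max pheromone 5 at (0,1)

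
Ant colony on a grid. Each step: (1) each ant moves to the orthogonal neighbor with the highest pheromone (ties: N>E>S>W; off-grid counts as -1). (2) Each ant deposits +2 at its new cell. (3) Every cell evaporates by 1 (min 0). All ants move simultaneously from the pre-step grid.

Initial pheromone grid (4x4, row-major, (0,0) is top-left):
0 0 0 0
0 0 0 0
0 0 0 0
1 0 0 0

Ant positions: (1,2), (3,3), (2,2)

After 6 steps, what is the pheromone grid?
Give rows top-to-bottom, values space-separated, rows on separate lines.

After step 1: ants at (0,2),(2,3),(1,2)
  0 0 1 0
  0 0 1 0
  0 0 0 1
  0 0 0 0
After step 2: ants at (1,2),(1,3),(0,2)
  0 0 2 0
  0 0 2 1
  0 0 0 0
  0 0 0 0
After step 3: ants at (0,2),(1,2),(1,2)
  0 0 3 0
  0 0 5 0
  0 0 0 0
  0 0 0 0
After step 4: ants at (1,2),(0,2),(0,2)
  0 0 6 0
  0 0 6 0
  0 0 0 0
  0 0 0 0
After step 5: ants at (0,2),(1,2),(1,2)
  0 0 7 0
  0 0 9 0
  0 0 0 0
  0 0 0 0
After step 6: ants at (1,2),(0,2),(0,2)
  0 0 10 0
  0 0 10 0
  0 0 0 0
  0 0 0 0

0 0 10 0
0 0 10 0
0 0 0 0
0 0 0 0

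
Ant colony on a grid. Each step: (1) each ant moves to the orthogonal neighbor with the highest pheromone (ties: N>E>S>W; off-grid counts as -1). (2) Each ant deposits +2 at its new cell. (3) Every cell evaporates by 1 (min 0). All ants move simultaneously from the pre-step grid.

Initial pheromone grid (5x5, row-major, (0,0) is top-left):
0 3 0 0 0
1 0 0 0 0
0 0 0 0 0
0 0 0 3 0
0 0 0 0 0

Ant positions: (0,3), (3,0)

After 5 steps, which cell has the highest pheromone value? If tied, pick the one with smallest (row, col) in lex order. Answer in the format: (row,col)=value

Step 1: ant0:(0,3)->E->(0,4) | ant1:(3,0)->N->(2,0)
  grid max=2 at (0,1)
Step 2: ant0:(0,4)->S->(1,4) | ant1:(2,0)->N->(1,0)
  grid max=1 at (0,1)
Step 3: ant0:(1,4)->N->(0,4) | ant1:(1,0)->N->(0,0)
  grid max=1 at (0,0)
Step 4: ant0:(0,4)->S->(1,4) | ant1:(0,0)->E->(0,1)
  grid max=1 at (0,1)
Step 5: ant0:(1,4)->N->(0,4) | ant1:(0,1)->E->(0,2)
  grid max=1 at (0,2)
Final grid:
  0 0 1 0 1
  0 0 0 0 0
  0 0 0 0 0
  0 0 0 0 0
  0 0 0 0 0
Max pheromone 1 at (0,2)

Answer: (0,2)=1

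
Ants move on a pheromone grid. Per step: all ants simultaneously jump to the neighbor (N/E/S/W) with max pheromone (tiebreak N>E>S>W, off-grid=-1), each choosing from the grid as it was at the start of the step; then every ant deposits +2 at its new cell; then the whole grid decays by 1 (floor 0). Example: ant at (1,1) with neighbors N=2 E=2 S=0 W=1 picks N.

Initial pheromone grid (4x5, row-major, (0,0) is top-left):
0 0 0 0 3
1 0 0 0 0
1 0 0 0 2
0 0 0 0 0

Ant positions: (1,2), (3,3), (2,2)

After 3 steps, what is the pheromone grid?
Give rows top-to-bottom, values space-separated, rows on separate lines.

After step 1: ants at (0,2),(2,3),(1,2)
  0 0 1 0 2
  0 0 1 0 0
  0 0 0 1 1
  0 0 0 0 0
After step 2: ants at (1,2),(2,4),(0,2)
  0 0 2 0 1
  0 0 2 0 0
  0 0 0 0 2
  0 0 0 0 0
After step 3: ants at (0,2),(1,4),(1,2)
  0 0 3 0 0
  0 0 3 0 1
  0 0 0 0 1
  0 0 0 0 0

0 0 3 0 0
0 0 3 0 1
0 0 0 0 1
0 0 0 0 0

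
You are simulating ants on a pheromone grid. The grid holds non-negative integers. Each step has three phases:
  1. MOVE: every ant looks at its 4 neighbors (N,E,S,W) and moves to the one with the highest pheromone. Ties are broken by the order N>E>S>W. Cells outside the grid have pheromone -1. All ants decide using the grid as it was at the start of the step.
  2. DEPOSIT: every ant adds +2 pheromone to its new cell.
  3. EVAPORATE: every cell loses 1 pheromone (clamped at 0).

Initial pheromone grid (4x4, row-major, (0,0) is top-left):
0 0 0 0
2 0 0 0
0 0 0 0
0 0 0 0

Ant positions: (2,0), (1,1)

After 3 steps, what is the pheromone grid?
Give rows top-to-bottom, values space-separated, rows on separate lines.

After step 1: ants at (1,0),(1,0)
  0 0 0 0
  5 0 0 0
  0 0 0 0
  0 0 0 0
After step 2: ants at (0,0),(0,0)
  3 0 0 0
  4 0 0 0
  0 0 0 0
  0 0 0 0
After step 3: ants at (1,0),(1,0)
  2 0 0 0
  7 0 0 0
  0 0 0 0
  0 0 0 0

2 0 0 0
7 0 0 0
0 0 0 0
0 0 0 0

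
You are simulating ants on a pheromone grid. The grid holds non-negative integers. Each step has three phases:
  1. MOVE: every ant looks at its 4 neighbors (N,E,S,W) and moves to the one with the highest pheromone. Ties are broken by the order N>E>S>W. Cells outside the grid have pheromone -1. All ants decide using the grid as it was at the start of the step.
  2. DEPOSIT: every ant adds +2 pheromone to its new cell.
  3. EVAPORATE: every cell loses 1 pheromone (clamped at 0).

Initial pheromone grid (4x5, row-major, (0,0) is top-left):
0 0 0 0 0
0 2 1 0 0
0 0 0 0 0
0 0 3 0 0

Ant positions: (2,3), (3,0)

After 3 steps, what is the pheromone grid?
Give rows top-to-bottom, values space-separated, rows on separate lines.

After step 1: ants at (1,3),(2,0)
  0 0 0 0 0
  0 1 0 1 0
  1 0 0 0 0
  0 0 2 0 0
After step 2: ants at (0,3),(1,0)
  0 0 0 1 0
  1 0 0 0 0
  0 0 0 0 0
  0 0 1 0 0
After step 3: ants at (0,4),(0,0)
  1 0 0 0 1
  0 0 0 0 0
  0 0 0 0 0
  0 0 0 0 0

1 0 0 0 1
0 0 0 0 0
0 0 0 0 0
0 0 0 0 0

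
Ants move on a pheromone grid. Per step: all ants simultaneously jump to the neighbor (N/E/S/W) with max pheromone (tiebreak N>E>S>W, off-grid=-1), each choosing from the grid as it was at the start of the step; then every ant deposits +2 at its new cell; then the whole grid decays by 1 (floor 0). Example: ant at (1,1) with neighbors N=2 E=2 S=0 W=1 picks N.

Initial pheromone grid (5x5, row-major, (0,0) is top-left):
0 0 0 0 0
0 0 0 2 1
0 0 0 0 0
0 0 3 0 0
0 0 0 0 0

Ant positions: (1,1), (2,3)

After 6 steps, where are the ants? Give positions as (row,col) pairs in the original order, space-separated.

Step 1: ant0:(1,1)->N->(0,1) | ant1:(2,3)->N->(1,3)
  grid max=3 at (1,3)
Step 2: ant0:(0,1)->E->(0,2) | ant1:(1,3)->N->(0,3)
  grid max=2 at (1,3)
Step 3: ant0:(0,2)->E->(0,3) | ant1:(0,3)->S->(1,3)
  grid max=3 at (1,3)
Step 4: ant0:(0,3)->S->(1,3) | ant1:(1,3)->N->(0,3)
  grid max=4 at (1,3)
Step 5: ant0:(1,3)->N->(0,3) | ant1:(0,3)->S->(1,3)
  grid max=5 at (1,3)
Step 6: ant0:(0,3)->S->(1,3) | ant1:(1,3)->N->(0,3)
  grid max=6 at (1,3)

(1,3) (0,3)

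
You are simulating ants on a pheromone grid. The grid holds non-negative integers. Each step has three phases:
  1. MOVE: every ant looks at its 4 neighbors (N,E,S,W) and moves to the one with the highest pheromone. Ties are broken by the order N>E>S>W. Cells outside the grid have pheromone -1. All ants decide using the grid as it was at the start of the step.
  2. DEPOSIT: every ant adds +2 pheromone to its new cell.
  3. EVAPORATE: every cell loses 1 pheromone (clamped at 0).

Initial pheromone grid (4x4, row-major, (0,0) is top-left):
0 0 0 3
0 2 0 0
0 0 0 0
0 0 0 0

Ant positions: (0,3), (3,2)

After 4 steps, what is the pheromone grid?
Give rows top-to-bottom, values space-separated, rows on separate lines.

After step 1: ants at (1,3),(2,2)
  0 0 0 2
  0 1 0 1
  0 0 1 0
  0 0 0 0
After step 2: ants at (0,3),(1,2)
  0 0 0 3
  0 0 1 0
  0 0 0 0
  0 0 0 0
After step 3: ants at (1,3),(0,2)
  0 0 1 2
  0 0 0 1
  0 0 0 0
  0 0 0 0
After step 4: ants at (0,3),(0,3)
  0 0 0 5
  0 0 0 0
  0 0 0 0
  0 0 0 0

0 0 0 5
0 0 0 0
0 0 0 0
0 0 0 0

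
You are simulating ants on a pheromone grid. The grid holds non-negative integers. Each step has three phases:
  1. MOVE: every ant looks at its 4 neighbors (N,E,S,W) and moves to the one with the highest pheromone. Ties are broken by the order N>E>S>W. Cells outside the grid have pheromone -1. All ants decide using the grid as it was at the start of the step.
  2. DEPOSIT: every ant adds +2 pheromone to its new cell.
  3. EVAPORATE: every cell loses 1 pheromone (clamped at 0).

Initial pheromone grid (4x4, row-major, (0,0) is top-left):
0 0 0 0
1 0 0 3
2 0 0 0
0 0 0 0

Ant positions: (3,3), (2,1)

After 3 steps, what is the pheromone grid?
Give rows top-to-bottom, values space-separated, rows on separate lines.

After step 1: ants at (2,3),(2,0)
  0 0 0 0
  0 0 0 2
  3 0 0 1
  0 0 0 0
After step 2: ants at (1,3),(1,0)
  0 0 0 0
  1 0 0 3
  2 0 0 0
  0 0 0 0
After step 3: ants at (0,3),(2,0)
  0 0 0 1
  0 0 0 2
  3 0 0 0
  0 0 0 0

0 0 0 1
0 0 0 2
3 0 0 0
0 0 0 0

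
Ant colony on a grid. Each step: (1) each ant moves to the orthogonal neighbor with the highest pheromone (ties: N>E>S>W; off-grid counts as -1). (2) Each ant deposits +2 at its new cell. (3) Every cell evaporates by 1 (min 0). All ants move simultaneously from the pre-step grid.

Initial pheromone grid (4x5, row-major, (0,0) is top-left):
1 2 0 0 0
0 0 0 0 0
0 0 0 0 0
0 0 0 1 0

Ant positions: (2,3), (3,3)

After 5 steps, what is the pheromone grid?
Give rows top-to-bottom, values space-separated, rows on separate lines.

After step 1: ants at (3,3),(2,3)
  0 1 0 0 0
  0 0 0 0 0
  0 0 0 1 0
  0 0 0 2 0
After step 2: ants at (2,3),(3,3)
  0 0 0 0 0
  0 0 0 0 0
  0 0 0 2 0
  0 0 0 3 0
After step 3: ants at (3,3),(2,3)
  0 0 0 0 0
  0 0 0 0 0
  0 0 0 3 0
  0 0 0 4 0
After step 4: ants at (2,3),(3,3)
  0 0 0 0 0
  0 0 0 0 0
  0 0 0 4 0
  0 0 0 5 0
After step 5: ants at (3,3),(2,3)
  0 0 0 0 0
  0 0 0 0 0
  0 0 0 5 0
  0 0 0 6 0

0 0 0 0 0
0 0 0 0 0
0 0 0 5 0
0 0 0 6 0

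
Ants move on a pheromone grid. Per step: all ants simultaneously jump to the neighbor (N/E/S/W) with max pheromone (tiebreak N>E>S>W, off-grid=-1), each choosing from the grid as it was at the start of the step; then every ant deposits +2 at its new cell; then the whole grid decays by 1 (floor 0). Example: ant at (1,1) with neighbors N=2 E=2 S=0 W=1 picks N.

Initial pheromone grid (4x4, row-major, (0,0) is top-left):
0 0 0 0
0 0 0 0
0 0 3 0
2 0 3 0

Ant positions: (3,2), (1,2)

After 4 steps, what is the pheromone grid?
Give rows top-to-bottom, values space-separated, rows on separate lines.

After step 1: ants at (2,2),(2,2)
  0 0 0 0
  0 0 0 0
  0 0 6 0
  1 0 2 0
After step 2: ants at (3,2),(3,2)
  0 0 0 0
  0 0 0 0
  0 0 5 0
  0 0 5 0
After step 3: ants at (2,2),(2,2)
  0 0 0 0
  0 0 0 0
  0 0 8 0
  0 0 4 0
After step 4: ants at (3,2),(3,2)
  0 0 0 0
  0 0 0 0
  0 0 7 0
  0 0 7 0

0 0 0 0
0 0 0 0
0 0 7 0
0 0 7 0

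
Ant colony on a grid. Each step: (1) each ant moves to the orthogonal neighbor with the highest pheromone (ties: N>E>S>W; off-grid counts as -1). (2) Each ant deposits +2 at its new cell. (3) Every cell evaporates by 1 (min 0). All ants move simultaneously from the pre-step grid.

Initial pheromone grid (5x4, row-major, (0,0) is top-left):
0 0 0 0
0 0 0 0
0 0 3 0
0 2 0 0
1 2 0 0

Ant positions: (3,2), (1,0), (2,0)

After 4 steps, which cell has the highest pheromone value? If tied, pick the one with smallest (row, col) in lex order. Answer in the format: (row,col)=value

Step 1: ant0:(3,2)->N->(2,2) | ant1:(1,0)->N->(0,0) | ant2:(2,0)->N->(1,0)
  grid max=4 at (2,2)
Step 2: ant0:(2,2)->N->(1,2) | ant1:(0,0)->S->(1,0) | ant2:(1,0)->N->(0,0)
  grid max=3 at (2,2)
Step 3: ant0:(1,2)->S->(2,2) | ant1:(1,0)->N->(0,0) | ant2:(0,0)->S->(1,0)
  grid max=4 at (2,2)
Step 4: ant0:(2,2)->N->(1,2) | ant1:(0,0)->S->(1,0) | ant2:(1,0)->N->(0,0)
  grid max=4 at (0,0)
Final grid:
  4 0 0 0
  4 0 1 0
  0 0 3 0
  0 0 0 0
  0 0 0 0
Max pheromone 4 at (0,0)

Answer: (0,0)=4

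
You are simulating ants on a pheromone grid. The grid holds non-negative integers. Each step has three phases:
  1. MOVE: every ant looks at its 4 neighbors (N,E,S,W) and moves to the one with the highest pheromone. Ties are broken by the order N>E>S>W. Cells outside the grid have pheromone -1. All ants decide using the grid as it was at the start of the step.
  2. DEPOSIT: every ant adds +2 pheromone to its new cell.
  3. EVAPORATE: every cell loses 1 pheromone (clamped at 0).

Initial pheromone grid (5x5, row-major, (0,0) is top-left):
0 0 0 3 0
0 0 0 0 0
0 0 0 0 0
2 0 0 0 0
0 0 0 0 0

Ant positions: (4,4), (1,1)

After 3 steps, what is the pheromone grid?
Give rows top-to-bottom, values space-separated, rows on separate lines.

After step 1: ants at (3,4),(0,1)
  0 1 0 2 0
  0 0 0 0 0
  0 0 0 0 0
  1 0 0 0 1
  0 0 0 0 0
After step 2: ants at (2,4),(0,2)
  0 0 1 1 0
  0 0 0 0 0
  0 0 0 0 1
  0 0 0 0 0
  0 0 0 0 0
After step 3: ants at (1,4),(0,3)
  0 0 0 2 0
  0 0 0 0 1
  0 0 0 0 0
  0 0 0 0 0
  0 0 0 0 0

0 0 0 2 0
0 0 0 0 1
0 0 0 0 0
0 0 0 0 0
0 0 0 0 0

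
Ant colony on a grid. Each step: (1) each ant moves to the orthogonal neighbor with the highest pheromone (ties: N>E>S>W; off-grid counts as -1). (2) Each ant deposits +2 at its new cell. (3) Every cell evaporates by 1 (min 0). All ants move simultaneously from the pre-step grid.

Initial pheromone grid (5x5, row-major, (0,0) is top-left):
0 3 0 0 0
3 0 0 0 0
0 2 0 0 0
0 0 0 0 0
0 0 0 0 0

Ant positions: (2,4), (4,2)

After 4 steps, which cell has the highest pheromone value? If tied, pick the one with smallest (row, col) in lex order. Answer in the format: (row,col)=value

Step 1: ant0:(2,4)->N->(1,4) | ant1:(4,2)->N->(3,2)
  grid max=2 at (0,1)
Step 2: ant0:(1,4)->N->(0,4) | ant1:(3,2)->N->(2,2)
  grid max=1 at (0,1)
Step 3: ant0:(0,4)->S->(1,4) | ant1:(2,2)->N->(1,2)
  grid max=1 at (1,2)
Step 4: ant0:(1,4)->N->(0,4) | ant1:(1,2)->N->(0,2)
  grid max=1 at (0,2)
Final grid:
  0 0 1 0 1
  0 0 0 0 0
  0 0 0 0 0
  0 0 0 0 0
  0 0 0 0 0
Max pheromone 1 at (0,2)

Answer: (0,2)=1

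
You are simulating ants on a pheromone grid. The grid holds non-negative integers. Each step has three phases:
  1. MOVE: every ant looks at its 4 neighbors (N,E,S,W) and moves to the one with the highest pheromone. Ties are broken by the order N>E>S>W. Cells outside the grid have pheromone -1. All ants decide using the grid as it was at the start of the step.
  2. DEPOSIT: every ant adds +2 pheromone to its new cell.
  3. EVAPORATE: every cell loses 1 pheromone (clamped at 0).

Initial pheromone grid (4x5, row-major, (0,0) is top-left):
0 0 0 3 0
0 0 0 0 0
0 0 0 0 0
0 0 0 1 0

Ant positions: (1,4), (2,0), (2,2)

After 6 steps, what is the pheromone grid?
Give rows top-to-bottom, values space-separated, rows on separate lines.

After step 1: ants at (0,4),(1,0),(1,2)
  0 0 0 2 1
  1 0 1 0 0
  0 0 0 0 0
  0 0 0 0 0
After step 2: ants at (0,3),(0,0),(0,2)
  1 0 1 3 0
  0 0 0 0 0
  0 0 0 0 0
  0 0 0 0 0
After step 3: ants at (0,2),(0,1),(0,3)
  0 1 2 4 0
  0 0 0 0 0
  0 0 0 0 0
  0 0 0 0 0
After step 4: ants at (0,3),(0,2),(0,2)
  0 0 5 5 0
  0 0 0 0 0
  0 0 0 0 0
  0 0 0 0 0
After step 5: ants at (0,2),(0,3),(0,3)
  0 0 6 8 0
  0 0 0 0 0
  0 0 0 0 0
  0 0 0 0 0
After step 6: ants at (0,3),(0,2),(0,2)
  0 0 9 9 0
  0 0 0 0 0
  0 0 0 0 0
  0 0 0 0 0

0 0 9 9 0
0 0 0 0 0
0 0 0 0 0
0 0 0 0 0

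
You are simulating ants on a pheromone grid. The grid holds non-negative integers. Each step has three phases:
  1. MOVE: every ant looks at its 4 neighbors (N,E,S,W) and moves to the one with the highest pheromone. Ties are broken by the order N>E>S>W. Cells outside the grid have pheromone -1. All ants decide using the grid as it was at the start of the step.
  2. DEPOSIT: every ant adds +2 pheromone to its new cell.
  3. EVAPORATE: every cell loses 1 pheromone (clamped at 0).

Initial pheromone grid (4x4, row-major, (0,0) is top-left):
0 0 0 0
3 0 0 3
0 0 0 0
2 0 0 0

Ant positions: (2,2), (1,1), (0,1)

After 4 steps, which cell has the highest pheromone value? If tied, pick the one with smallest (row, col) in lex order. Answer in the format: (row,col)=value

Answer: (1,3)=5

Derivation:
Step 1: ant0:(2,2)->N->(1,2) | ant1:(1,1)->W->(1,0) | ant2:(0,1)->E->(0,2)
  grid max=4 at (1,0)
Step 2: ant0:(1,2)->E->(1,3) | ant1:(1,0)->N->(0,0) | ant2:(0,2)->S->(1,2)
  grid max=3 at (1,0)
Step 3: ant0:(1,3)->W->(1,2) | ant1:(0,0)->S->(1,0) | ant2:(1,2)->E->(1,3)
  grid max=4 at (1,0)
Step 4: ant0:(1,2)->E->(1,3) | ant1:(1,0)->N->(0,0) | ant2:(1,3)->W->(1,2)
  grid max=5 at (1,3)
Final grid:
  1 0 0 0
  3 0 4 5
  0 0 0 0
  0 0 0 0
Max pheromone 5 at (1,3)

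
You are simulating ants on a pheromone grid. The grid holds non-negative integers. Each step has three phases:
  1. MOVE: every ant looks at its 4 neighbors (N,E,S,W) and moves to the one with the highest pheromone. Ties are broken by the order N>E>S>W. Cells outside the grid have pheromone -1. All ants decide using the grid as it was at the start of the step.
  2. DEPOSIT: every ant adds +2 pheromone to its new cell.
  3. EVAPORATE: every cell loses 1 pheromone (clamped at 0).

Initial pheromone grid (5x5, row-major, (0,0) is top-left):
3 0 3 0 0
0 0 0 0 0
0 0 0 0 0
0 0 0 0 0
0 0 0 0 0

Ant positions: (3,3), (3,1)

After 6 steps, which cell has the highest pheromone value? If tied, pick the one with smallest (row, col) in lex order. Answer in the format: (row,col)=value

Answer: (0,4)=3

Derivation:
Step 1: ant0:(3,3)->N->(2,3) | ant1:(3,1)->N->(2,1)
  grid max=2 at (0,0)
Step 2: ant0:(2,3)->N->(1,3) | ant1:(2,1)->N->(1,1)
  grid max=1 at (0,0)
Step 3: ant0:(1,3)->N->(0,3) | ant1:(1,1)->N->(0,1)
  grid max=1 at (0,1)
Step 4: ant0:(0,3)->E->(0,4) | ant1:(0,1)->E->(0,2)
  grid max=1 at (0,2)
Step 5: ant0:(0,4)->S->(1,4) | ant1:(0,2)->E->(0,3)
  grid max=1 at (0,3)
Step 6: ant0:(1,4)->N->(0,4) | ant1:(0,3)->E->(0,4)
  grid max=3 at (0,4)
Final grid:
  0 0 0 0 3
  0 0 0 0 0
  0 0 0 0 0
  0 0 0 0 0
  0 0 0 0 0
Max pheromone 3 at (0,4)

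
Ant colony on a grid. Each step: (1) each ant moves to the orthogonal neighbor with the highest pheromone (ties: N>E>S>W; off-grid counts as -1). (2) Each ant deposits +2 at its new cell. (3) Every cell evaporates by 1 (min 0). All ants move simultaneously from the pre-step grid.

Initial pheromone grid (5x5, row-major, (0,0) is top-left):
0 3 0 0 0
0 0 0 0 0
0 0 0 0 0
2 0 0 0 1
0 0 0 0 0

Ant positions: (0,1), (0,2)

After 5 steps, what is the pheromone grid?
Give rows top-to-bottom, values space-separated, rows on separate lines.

After step 1: ants at (0,2),(0,1)
  0 4 1 0 0
  0 0 0 0 0
  0 0 0 0 0
  1 0 0 0 0
  0 0 0 0 0
After step 2: ants at (0,1),(0,2)
  0 5 2 0 0
  0 0 0 0 0
  0 0 0 0 0
  0 0 0 0 0
  0 0 0 0 0
After step 3: ants at (0,2),(0,1)
  0 6 3 0 0
  0 0 0 0 0
  0 0 0 0 0
  0 0 0 0 0
  0 0 0 0 0
After step 4: ants at (0,1),(0,2)
  0 7 4 0 0
  0 0 0 0 0
  0 0 0 0 0
  0 0 0 0 0
  0 0 0 0 0
After step 5: ants at (0,2),(0,1)
  0 8 5 0 0
  0 0 0 0 0
  0 0 0 0 0
  0 0 0 0 0
  0 0 0 0 0

0 8 5 0 0
0 0 0 0 0
0 0 0 0 0
0 0 0 0 0
0 0 0 0 0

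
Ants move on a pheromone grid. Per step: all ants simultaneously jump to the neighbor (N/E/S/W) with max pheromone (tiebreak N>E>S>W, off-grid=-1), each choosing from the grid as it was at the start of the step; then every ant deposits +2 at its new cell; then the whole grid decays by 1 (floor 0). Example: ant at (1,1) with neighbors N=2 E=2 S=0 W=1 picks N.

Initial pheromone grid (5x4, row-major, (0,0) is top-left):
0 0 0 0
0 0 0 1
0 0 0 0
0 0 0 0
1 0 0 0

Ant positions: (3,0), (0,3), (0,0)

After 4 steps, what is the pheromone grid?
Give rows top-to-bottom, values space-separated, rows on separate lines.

After step 1: ants at (4,0),(1,3),(0,1)
  0 1 0 0
  0 0 0 2
  0 0 0 0
  0 0 0 0
  2 0 0 0
After step 2: ants at (3,0),(0,3),(0,2)
  0 0 1 1
  0 0 0 1
  0 0 0 0
  1 0 0 0
  1 0 0 0
After step 3: ants at (4,0),(1,3),(0,3)
  0 0 0 2
  0 0 0 2
  0 0 0 0
  0 0 0 0
  2 0 0 0
After step 4: ants at (3,0),(0,3),(1,3)
  0 0 0 3
  0 0 0 3
  0 0 0 0
  1 0 0 0
  1 0 0 0

0 0 0 3
0 0 0 3
0 0 0 0
1 0 0 0
1 0 0 0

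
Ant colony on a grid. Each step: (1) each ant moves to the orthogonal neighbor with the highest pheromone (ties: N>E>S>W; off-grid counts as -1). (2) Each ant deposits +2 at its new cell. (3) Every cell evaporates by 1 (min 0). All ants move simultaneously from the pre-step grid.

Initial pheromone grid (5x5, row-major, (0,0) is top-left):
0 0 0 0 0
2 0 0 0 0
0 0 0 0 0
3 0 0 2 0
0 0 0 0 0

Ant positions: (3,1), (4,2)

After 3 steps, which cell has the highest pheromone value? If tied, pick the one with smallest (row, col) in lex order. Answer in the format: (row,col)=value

Step 1: ant0:(3,1)->W->(3,0) | ant1:(4,2)->N->(3,2)
  grid max=4 at (3,0)
Step 2: ant0:(3,0)->N->(2,0) | ant1:(3,2)->E->(3,3)
  grid max=3 at (3,0)
Step 3: ant0:(2,0)->S->(3,0) | ant1:(3,3)->N->(2,3)
  grid max=4 at (3,0)
Final grid:
  0 0 0 0 0
  0 0 0 0 0
  0 0 0 1 0
  4 0 0 1 0
  0 0 0 0 0
Max pheromone 4 at (3,0)

Answer: (3,0)=4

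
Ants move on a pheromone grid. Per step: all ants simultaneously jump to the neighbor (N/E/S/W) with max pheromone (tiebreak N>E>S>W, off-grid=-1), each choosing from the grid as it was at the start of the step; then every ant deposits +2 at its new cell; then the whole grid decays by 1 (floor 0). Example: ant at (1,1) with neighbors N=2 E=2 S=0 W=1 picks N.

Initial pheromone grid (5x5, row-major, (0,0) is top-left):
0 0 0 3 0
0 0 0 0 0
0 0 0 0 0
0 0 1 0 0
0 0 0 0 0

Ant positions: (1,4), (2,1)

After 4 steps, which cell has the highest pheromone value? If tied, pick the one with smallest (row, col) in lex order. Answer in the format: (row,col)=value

Answer: (0,3)=5

Derivation:
Step 1: ant0:(1,4)->N->(0,4) | ant1:(2,1)->N->(1,1)
  grid max=2 at (0,3)
Step 2: ant0:(0,4)->W->(0,3) | ant1:(1,1)->N->(0,1)
  grid max=3 at (0,3)
Step 3: ant0:(0,3)->E->(0,4) | ant1:(0,1)->E->(0,2)
  grid max=2 at (0,3)
Step 4: ant0:(0,4)->W->(0,3) | ant1:(0,2)->E->(0,3)
  grid max=5 at (0,3)
Final grid:
  0 0 0 5 0
  0 0 0 0 0
  0 0 0 0 0
  0 0 0 0 0
  0 0 0 0 0
Max pheromone 5 at (0,3)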